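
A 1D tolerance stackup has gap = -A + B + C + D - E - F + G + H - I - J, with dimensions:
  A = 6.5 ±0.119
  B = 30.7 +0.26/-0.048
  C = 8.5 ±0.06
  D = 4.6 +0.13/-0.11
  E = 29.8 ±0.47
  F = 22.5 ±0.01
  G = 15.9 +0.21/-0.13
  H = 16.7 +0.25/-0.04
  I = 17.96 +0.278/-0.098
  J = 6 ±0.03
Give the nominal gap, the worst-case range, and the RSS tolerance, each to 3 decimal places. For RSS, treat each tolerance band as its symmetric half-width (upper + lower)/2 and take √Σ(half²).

nominal=-6.360 wc=[-7.655,-4.723] rss=0.603

Stack each dimension's contribution:
  -A: nom -6.500 → Σnom=-6.500; wc +0.119/-0.119 → slack +0.119/-0.119; half-tol=0.119, Σhalf²=0.014161
  +B: nom +30.700 → Σnom=24.200; wc +0.260/-0.048 → slack +0.379/-0.167; half-tol=0.154, Σhalf²=0.037877
  +C: nom +8.500 → Σnom=32.700; wc +0.060/-0.060 → slack +0.439/-0.227; half-tol=0.060, Σhalf²=0.041477
  +D: nom +4.600 → Σnom=37.300; wc +0.130/-0.110 → slack +0.569/-0.337; half-tol=0.120, Σhalf²=0.055877
  -E: nom -29.800 → Σnom=7.500; wc +0.470/-0.470 → slack +1.039/-0.807; half-tol=0.470, Σhalf²=0.276777
  -F: nom -22.500 → Σnom=-15.000; wc +0.010/-0.010 → slack +1.049/-0.817; half-tol=0.010, Σhalf²=0.276877
  +G: nom +15.900 → Σnom=0.900; wc +0.210/-0.130 → slack +1.259/-0.947; half-tol=0.170, Σhalf²=0.305777
  +H: nom +16.700 → Σnom=17.600; wc +0.250/-0.040 → slack +1.509/-0.987; half-tol=0.145, Σhalf²=0.326802
  -I: nom -17.960 → Σnom=-0.360; wc +0.098/-0.278 → slack +1.607/-1.265; half-tol=0.188, Σhalf²=0.362146
  -J: nom -6.000 → Σnom=-6.360; wc +0.030/-0.030 → slack +1.637/-1.295; half-tol=0.030, Σhalf²=0.363046
Nominal = -6.360. Worst-case = [-6.360 - 1.295, -6.360 + 1.637] = [-7.655, -4.723]. RSS = √0.363046 = 0.603.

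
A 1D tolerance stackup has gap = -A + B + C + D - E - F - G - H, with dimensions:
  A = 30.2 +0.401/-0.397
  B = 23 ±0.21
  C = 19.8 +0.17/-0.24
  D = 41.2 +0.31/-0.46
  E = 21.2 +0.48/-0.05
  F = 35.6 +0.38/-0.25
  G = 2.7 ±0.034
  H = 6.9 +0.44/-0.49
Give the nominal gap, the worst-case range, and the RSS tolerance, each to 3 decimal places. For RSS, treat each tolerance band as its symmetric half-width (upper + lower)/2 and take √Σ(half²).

nominal=-12.600 wc=[-15.245,-10.689] rss=0.883

Stack each dimension's contribution:
  -A: nom -30.200 → Σnom=-30.200; wc +0.397/-0.401 → slack +0.397/-0.401; half-tol=0.399, Σhalf²=0.159201
  +B: nom +23.000 → Σnom=-7.200; wc +0.210/-0.210 → slack +0.607/-0.611; half-tol=0.210, Σhalf²=0.203301
  +C: nom +19.800 → Σnom=12.600; wc +0.170/-0.240 → slack +0.777/-0.851; half-tol=0.205, Σhalf²=0.245326
  +D: nom +41.200 → Σnom=53.800; wc +0.310/-0.460 → slack +1.087/-1.311; half-tol=0.385, Σhalf²=0.393551
  -E: nom -21.200 → Σnom=32.600; wc +0.050/-0.480 → slack +1.137/-1.791; half-tol=0.265, Σhalf²=0.463776
  -F: nom -35.600 → Σnom=-3.000; wc +0.250/-0.380 → slack +1.387/-2.171; half-tol=0.315, Σhalf²=0.563001
  -G: nom -2.700 → Σnom=-5.700; wc +0.034/-0.034 → slack +1.421/-2.205; half-tol=0.034, Σhalf²=0.564157
  -H: nom -6.900 → Σnom=-12.600; wc +0.490/-0.440 → slack +1.911/-2.645; half-tol=0.465, Σhalf²=0.780382
Nominal = -12.600. Worst-case = [-12.600 - 2.645, -12.600 + 1.911] = [-15.245, -10.689]. RSS = √0.780382 = 0.883.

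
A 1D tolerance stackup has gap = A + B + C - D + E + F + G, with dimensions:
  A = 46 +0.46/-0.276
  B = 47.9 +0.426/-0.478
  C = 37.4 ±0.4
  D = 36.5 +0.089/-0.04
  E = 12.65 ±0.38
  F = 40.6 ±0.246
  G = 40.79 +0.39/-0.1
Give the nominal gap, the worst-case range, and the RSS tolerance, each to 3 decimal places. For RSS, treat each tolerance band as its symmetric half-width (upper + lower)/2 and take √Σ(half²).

nominal=188.840 wc=[186.871,191.182] rss=0.877

Stack each dimension's contribution:
  +A: nom +46.000 → Σnom=46.000; wc +0.460/-0.276 → slack +0.460/-0.276; half-tol=0.368, Σhalf²=0.135424
  +B: nom +47.900 → Σnom=93.900; wc +0.426/-0.478 → slack +0.886/-0.754; half-tol=0.452, Σhalf²=0.339728
  +C: nom +37.400 → Σnom=131.300; wc +0.400/-0.400 → slack +1.286/-1.154; half-tol=0.400, Σhalf²=0.499728
  -D: nom -36.500 → Σnom=94.800; wc +0.040/-0.089 → slack +1.326/-1.243; half-tol=0.065, Σhalf²=0.503888
  +E: nom +12.650 → Σnom=107.450; wc +0.380/-0.380 → slack +1.706/-1.623; half-tol=0.380, Σhalf²=0.648288
  +F: nom +40.600 → Σnom=148.050; wc +0.246/-0.246 → slack +1.952/-1.869; half-tol=0.246, Σhalf²=0.708804
  +G: nom +40.790 → Σnom=188.840; wc +0.390/-0.100 → slack +2.342/-1.969; half-tol=0.245, Σhalf²=0.768829
Nominal = 188.840. Worst-case = [188.840 - 1.969, 188.840 + 2.342] = [186.871, 191.182]. RSS = √0.768829 = 0.877.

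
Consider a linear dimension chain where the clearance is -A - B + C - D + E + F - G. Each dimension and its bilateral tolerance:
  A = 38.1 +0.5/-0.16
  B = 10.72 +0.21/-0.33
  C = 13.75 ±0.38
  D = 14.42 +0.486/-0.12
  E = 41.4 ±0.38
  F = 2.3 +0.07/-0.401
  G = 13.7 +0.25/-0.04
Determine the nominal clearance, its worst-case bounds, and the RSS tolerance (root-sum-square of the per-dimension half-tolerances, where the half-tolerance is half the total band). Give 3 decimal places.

Stack each dimension's contribution:
  -A: nom -38.100 → Σnom=-38.100; wc +0.160/-0.500 → slack +0.160/-0.500; half-tol=0.330, Σhalf²=0.108900
  -B: nom -10.720 → Σnom=-48.820; wc +0.330/-0.210 → slack +0.490/-0.710; half-tol=0.270, Σhalf²=0.181800
  +C: nom +13.750 → Σnom=-35.070; wc +0.380/-0.380 → slack +0.870/-1.090; half-tol=0.380, Σhalf²=0.326200
  -D: nom -14.420 → Σnom=-49.490; wc +0.120/-0.486 → slack +0.990/-1.576; half-tol=0.303, Σhalf²=0.418009
  +E: nom +41.400 → Σnom=-8.090; wc +0.380/-0.380 → slack +1.370/-1.956; half-tol=0.380, Σhalf²=0.562409
  +F: nom +2.300 → Σnom=-5.790; wc +0.070/-0.401 → slack +1.440/-2.357; half-tol=0.236, Σhalf²=0.617869
  -G: nom -13.700 → Σnom=-19.490; wc +0.040/-0.250 → slack +1.480/-2.607; half-tol=0.145, Σhalf²=0.638894
Nominal = -19.490. Worst-case = [-19.490 - 2.607, -19.490 + 1.480] = [-22.097, -18.010]. RSS = √0.638894 = 0.799.

nominal=-19.490 wc=[-22.097,-18.010] rss=0.799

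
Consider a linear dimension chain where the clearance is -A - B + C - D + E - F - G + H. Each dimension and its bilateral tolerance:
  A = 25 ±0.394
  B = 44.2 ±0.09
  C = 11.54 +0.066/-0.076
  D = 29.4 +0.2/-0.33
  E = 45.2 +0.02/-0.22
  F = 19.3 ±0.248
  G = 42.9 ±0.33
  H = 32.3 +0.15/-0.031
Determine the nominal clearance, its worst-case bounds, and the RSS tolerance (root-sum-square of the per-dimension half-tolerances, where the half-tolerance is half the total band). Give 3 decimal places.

nominal=-71.760 wc=[-73.349,-70.132] rss=0.657

Stack each dimension's contribution:
  -A: nom -25.000 → Σnom=-25.000; wc +0.394/-0.394 → slack +0.394/-0.394; half-tol=0.394, Σhalf²=0.155236
  -B: nom -44.200 → Σnom=-69.200; wc +0.090/-0.090 → slack +0.484/-0.484; half-tol=0.090, Σhalf²=0.163336
  +C: nom +11.540 → Σnom=-57.660; wc +0.066/-0.076 → slack +0.550/-0.560; half-tol=0.071, Σhalf²=0.168377
  -D: nom -29.400 → Σnom=-87.060; wc +0.330/-0.200 → slack +0.880/-0.760; half-tol=0.265, Σhalf²=0.238602
  +E: nom +45.200 → Σnom=-41.860; wc +0.020/-0.220 → slack +0.900/-0.980; half-tol=0.120, Σhalf²=0.253002
  -F: nom -19.300 → Σnom=-61.160; wc +0.248/-0.248 → slack +1.148/-1.228; half-tol=0.248, Σhalf²=0.314506
  -G: nom -42.900 → Σnom=-104.060; wc +0.330/-0.330 → slack +1.478/-1.558; half-tol=0.330, Σhalf²=0.423406
  +H: nom +32.300 → Σnom=-71.760; wc +0.150/-0.031 → slack +1.628/-1.589; half-tol=0.090, Σhalf²=0.431596
Nominal = -71.760. Worst-case = [-71.760 - 1.589, -71.760 + 1.628] = [-73.349, -70.132]. RSS = √0.431596 = 0.657.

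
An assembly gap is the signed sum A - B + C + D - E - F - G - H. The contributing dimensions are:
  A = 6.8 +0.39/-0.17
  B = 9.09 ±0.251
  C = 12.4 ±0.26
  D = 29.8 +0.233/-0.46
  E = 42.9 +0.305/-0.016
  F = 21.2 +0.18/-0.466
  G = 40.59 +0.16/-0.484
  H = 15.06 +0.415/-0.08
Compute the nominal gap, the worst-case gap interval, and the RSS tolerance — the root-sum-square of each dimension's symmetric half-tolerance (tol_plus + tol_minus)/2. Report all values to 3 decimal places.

Stack each dimension's contribution:
  +A: nom +6.800 → Σnom=6.800; wc +0.390/-0.170 → slack +0.390/-0.170; half-tol=0.280, Σhalf²=0.078400
  -B: nom -9.090 → Σnom=-2.290; wc +0.251/-0.251 → slack +0.641/-0.421; half-tol=0.251, Σhalf²=0.141401
  +C: nom +12.400 → Σnom=10.110; wc +0.260/-0.260 → slack +0.901/-0.681; half-tol=0.260, Σhalf²=0.209001
  +D: nom +29.800 → Σnom=39.910; wc +0.233/-0.460 → slack +1.134/-1.141; half-tol=0.347, Σhalf²=0.329063
  -E: nom -42.900 → Σnom=-2.990; wc +0.016/-0.305 → slack +1.150/-1.446; half-tol=0.161, Σhalf²=0.354824
  -F: nom -21.200 → Σnom=-24.190; wc +0.466/-0.180 → slack +1.616/-1.626; half-tol=0.323, Σhalf²=0.459153
  -G: nom -40.590 → Σnom=-64.780; wc +0.484/-0.160 → slack +2.100/-1.786; half-tol=0.322, Σhalf²=0.562837
  -H: nom -15.060 → Σnom=-79.840; wc +0.080/-0.415 → slack +2.180/-2.201; half-tol=0.247, Σhalf²=0.624093
Nominal = -79.840. Worst-case = [-79.840 - 2.201, -79.840 + 2.180] = [-82.041, -77.660]. RSS = √0.624093 = 0.790.

nominal=-79.840 wc=[-82.041,-77.660] rss=0.790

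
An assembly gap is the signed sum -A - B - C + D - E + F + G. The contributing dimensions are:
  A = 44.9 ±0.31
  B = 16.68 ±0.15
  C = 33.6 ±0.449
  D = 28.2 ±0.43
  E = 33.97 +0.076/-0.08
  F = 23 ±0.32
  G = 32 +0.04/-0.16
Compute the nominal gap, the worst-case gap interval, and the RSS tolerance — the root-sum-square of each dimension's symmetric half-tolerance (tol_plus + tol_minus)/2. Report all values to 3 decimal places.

nominal=-45.950 wc=[-47.845,-44.171] rss=0.790

Stack each dimension's contribution:
  -A: nom -44.900 → Σnom=-44.900; wc +0.310/-0.310 → slack +0.310/-0.310; half-tol=0.310, Σhalf²=0.096100
  -B: nom -16.680 → Σnom=-61.580; wc +0.150/-0.150 → slack +0.460/-0.460; half-tol=0.150, Σhalf²=0.118600
  -C: nom -33.600 → Σnom=-95.180; wc +0.449/-0.449 → slack +0.909/-0.909; half-tol=0.449, Σhalf²=0.320201
  +D: nom +28.200 → Σnom=-66.980; wc +0.430/-0.430 → slack +1.339/-1.339; half-tol=0.430, Σhalf²=0.505101
  -E: nom -33.970 → Σnom=-100.950; wc +0.080/-0.076 → slack +1.419/-1.415; half-tol=0.078, Σhalf²=0.511185
  +F: nom +23.000 → Σnom=-77.950; wc +0.320/-0.320 → slack +1.739/-1.735; half-tol=0.320, Σhalf²=0.613585
  +G: nom +32.000 → Σnom=-45.950; wc +0.040/-0.160 → slack +1.779/-1.895; half-tol=0.100, Σhalf²=0.623585
Nominal = -45.950. Worst-case = [-45.950 - 1.895, -45.950 + 1.779] = [-47.845, -44.171]. RSS = √0.623585 = 0.790.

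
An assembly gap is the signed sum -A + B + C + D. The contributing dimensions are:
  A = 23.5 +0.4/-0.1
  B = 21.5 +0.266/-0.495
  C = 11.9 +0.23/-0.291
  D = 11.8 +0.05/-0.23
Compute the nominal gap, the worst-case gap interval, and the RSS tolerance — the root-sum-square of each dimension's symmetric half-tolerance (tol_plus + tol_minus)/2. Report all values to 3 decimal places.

Stack each dimension's contribution:
  -A: nom -23.500 → Σnom=-23.500; wc +0.100/-0.400 → slack +0.100/-0.400; half-tol=0.250, Σhalf²=0.062500
  +B: nom +21.500 → Σnom=-2.000; wc +0.266/-0.495 → slack +0.366/-0.895; half-tol=0.381, Σhalf²=0.207280
  +C: nom +11.900 → Σnom=9.900; wc +0.230/-0.291 → slack +0.596/-1.186; half-tol=0.261, Σhalf²=0.275141
  +D: nom +11.800 → Σnom=21.700; wc +0.050/-0.230 → slack +0.646/-1.416; half-tol=0.140, Σhalf²=0.294741
Nominal = 21.700. Worst-case = [21.700 - 1.416, 21.700 + 0.646] = [20.284, 22.346]. RSS = √0.294741 = 0.543.

nominal=21.700 wc=[20.284,22.346] rss=0.543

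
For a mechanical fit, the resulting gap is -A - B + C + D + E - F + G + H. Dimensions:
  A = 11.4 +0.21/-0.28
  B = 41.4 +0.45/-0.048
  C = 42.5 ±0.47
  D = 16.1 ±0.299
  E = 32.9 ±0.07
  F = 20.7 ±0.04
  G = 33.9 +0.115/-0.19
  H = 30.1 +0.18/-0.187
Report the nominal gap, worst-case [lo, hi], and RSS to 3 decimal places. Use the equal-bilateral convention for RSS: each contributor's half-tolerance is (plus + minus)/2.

nominal=82.000 wc=[80.084,83.502] rss=0.704

Stack each dimension's contribution:
  -A: nom -11.400 → Σnom=-11.400; wc +0.280/-0.210 → slack +0.280/-0.210; half-tol=0.245, Σhalf²=0.060025
  -B: nom -41.400 → Σnom=-52.800; wc +0.048/-0.450 → slack +0.328/-0.660; half-tol=0.249, Σhalf²=0.122026
  +C: nom +42.500 → Σnom=-10.300; wc +0.470/-0.470 → slack +0.798/-1.130; half-tol=0.470, Σhalf²=0.342926
  +D: nom +16.100 → Σnom=5.800; wc +0.299/-0.299 → slack +1.097/-1.429; half-tol=0.299, Σhalf²=0.432327
  +E: nom +32.900 → Σnom=38.700; wc +0.070/-0.070 → slack +1.167/-1.499; half-tol=0.070, Σhalf²=0.437227
  -F: nom -20.700 → Σnom=18.000; wc +0.040/-0.040 → slack +1.207/-1.539; half-tol=0.040, Σhalf²=0.438827
  +G: nom +33.900 → Σnom=51.900; wc +0.115/-0.190 → slack +1.322/-1.729; half-tol=0.152, Σhalf²=0.462083
  +H: nom +30.100 → Σnom=82.000; wc +0.180/-0.187 → slack +1.502/-1.916; half-tol=0.183, Σhalf²=0.495755
Nominal = 82.000. Worst-case = [82.000 - 1.916, 82.000 + 1.502] = [80.084, 83.502]. RSS = √0.495755 = 0.704.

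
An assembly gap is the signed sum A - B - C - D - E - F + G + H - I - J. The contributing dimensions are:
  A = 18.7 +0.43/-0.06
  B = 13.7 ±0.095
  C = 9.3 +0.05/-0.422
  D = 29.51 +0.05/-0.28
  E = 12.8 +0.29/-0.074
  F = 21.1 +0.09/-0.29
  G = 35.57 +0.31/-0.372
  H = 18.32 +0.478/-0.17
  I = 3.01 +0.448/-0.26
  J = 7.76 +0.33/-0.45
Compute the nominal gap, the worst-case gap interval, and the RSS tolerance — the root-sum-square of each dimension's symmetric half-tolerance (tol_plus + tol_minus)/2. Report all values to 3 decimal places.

nominal=-24.590 wc=[-26.545,-21.501] rss=0.848

Stack each dimension's contribution:
  +A: nom +18.700 → Σnom=18.700; wc +0.430/-0.060 → slack +0.430/-0.060; half-tol=0.245, Σhalf²=0.060025
  -B: nom -13.700 → Σnom=5.000; wc +0.095/-0.095 → slack +0.525/-0.155; half-tol=0.095, Σhalf²=0.069050
  -C: nom -9.300 → Σnom=-4.300; wc +0.422/-0.050 → slack +0.947/-0.205; half-tol=0.236, Σhalf²=0.124746
  -D: nom -29.510 → Σnom=-33.810; wc +0.280/-0.050 → slack +1.227/-0.255; half-tol=0.165, Σhalf²=0.151971
  -E: nom -12.800 → Σnom=-46.610; wc +0.074/-0.290 → slack +1.301/-0.545; half-tol=0.182, Σhalf²=0.185095
  -F: nom -21.100 → Σnom=-67.710; wc +0.290/-0.090 → slack +1.591/-0.635; half-tol=0.190, Σhalf²=0.221195
  +G: nom +35.570 → Σnom=-32.140; wc +0.310/-0.372 → slack +1.901/-1.007; half-tol=0.341, Σhalf²=0.337476
  +H: nom +18.320 → Σnom=-13.820; wc +0.478/-0.170 → slack +2.379/-1.177; half-tol=0.324, Σhalf²=0.442452
  -I: nom -3.010 → Σnom=-16.830; wc +0.260/-0.448 → slack +2.639/-1.625; half-tol=0.354, Σhalf²=0.567768
  -J: nom -7.760 → Σnom=-24.590; wc +0.450/-0.330 → slack +3.089/-1.955; half-tol=0.390, Σhalf²=0.719868
Nominal = -24.590. Worst-case = [-24.590 - 1.955, -24.590 + 3.089] = [-26.545, -21.501]. RSS = √0.719868 = 0.848.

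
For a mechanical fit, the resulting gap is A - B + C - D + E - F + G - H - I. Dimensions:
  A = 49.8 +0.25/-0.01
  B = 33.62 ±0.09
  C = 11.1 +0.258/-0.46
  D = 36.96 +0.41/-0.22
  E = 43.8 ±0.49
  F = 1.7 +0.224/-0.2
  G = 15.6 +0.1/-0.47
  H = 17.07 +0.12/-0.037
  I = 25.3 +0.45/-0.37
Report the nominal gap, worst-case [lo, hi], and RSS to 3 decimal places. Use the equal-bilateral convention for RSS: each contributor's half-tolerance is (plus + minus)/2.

nominal=5.650 wc=[2.926,7.665] rss=0.891

Stack each dimension's contribution:
  +A: nom +49.800 → Σnom=49.800; wc +0.250/-0.010 → slack +0.250/-0.010; half-tol=0.130, Σhalf²=0.016900
  -B: nom -33.620 → Σnom=16.180; wc +0.090/-0.090 → slack +0.340/-0.100; half-tol=0.090, Σhalf²=0.025000
  +C: nom +11.100 → Σnom=27.280; wc +0.258/-0.460 → slack +0.598/-0.560; half-tol=0.359, Σhalf²=0.153881
  -D: nom -36.960 → Σnom=-9.680; wc +0.220/-0.410 → slack +0.818/-0.970; half-tol=0.315, Σhalf²=0.253106
  +E: nom +43.800 → Σnom=34.120; wc +0.490/-0.490 → slack +1.308/-1.460; half-tol=0.490, Σhalf²=0.493206
  -F: nom -1.700 → Σnom=32.420; wc +0.200/-0.224 → slack +1.508/-1.684; half-tol=0.212, Σhalf²=0.538150
  +G: nom +15.600 → Σnom=48.020; wc +0.100/-0.470 → slack +1.608/-2.154; half-tol=0.285, Σhalf²=0.619375
  -H: nom -17.070 → Σnom=30.950; wc +0.037/-0.120 → slack +1.645/-2.274; half-tol=0.079, Σhalf²=0.625537
  -I: nom -25.300 → Σnom=5.650; wc +0.370/-0.450 → slack +2.015/-2.724; half-tol=0.410, Σhalf²=0.793637
Nominal = 5.650. Worst-case = [5.650 - 2.724, 5.650 + 2.015] = [2.926, 7.665]. RSS = √0.793637 = 0.891.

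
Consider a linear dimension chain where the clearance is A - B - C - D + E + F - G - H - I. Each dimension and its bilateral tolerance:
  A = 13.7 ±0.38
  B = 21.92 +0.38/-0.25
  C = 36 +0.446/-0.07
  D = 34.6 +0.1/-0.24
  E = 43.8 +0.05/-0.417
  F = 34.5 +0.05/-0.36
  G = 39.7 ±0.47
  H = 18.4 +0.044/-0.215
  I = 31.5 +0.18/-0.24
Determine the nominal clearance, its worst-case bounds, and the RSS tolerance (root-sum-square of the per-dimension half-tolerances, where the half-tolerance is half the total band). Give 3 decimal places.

nominal=-90.120 wc=[-92.897,-88.155] rss=0.847

Stack each dimension's contribution:
  +A: nom +13.700 → Σnom=13.700; wc +0.380/-0.380 → slack +0.380/-0.380; half-tol=0.380, Σhalf²=0.144400
  -B: nom -21.920 → Σnom=-8.220; wc +0.250/-0.380 → slack +0.630/-0.760; half-tol=0.315, Σhalf²=0.243625
  -C: nom -36.000 → Σnom=-44.220; wc +0.070/-0.446 → slack +0.700/-1.206; half-tol=0.258, Σhalf²=0.310189
  -D: nom -34.600 → Σnom=-78.820; wc +0.240/-0.100 → slack +0.940/-1.306; half-tol=0.170, Σhalf²=0.339089
  +E: nom +43.800 → Σnom=-35.020; wc +0.050/-0.417 → slack +0.990/-1.723; half-tol=0.233, Σhalf²=0.393611
  +F: nom +34.500 → Σnom=-0.520; wc +0.050/-0.360 → slack +1.040/-2.083; half-tol=0.205, Σhalf²=0.435636
  -G: nom -39.700 → Σnom=-40.220; wc +0.470/-0.470 → slack +1.510/-2.553; half-tol=0.470, Σhalf²=0.656536
  -H: nom -18.400 → Σnom=-58.620; wc +0.215/-0.044 → slack +1.725/-2.597; half-tol=0.130, Σhalf²=0.673306
  -I: nom -31.500 → Σnom=-90.120; wc +0.240/-0.180 → slack +1.965/-2.777; half-tol=0.210, Σhalf²=0.717406
Nominal = -90.120. Worst-case = [-90.120 - 2.777, -90.120 + 1.965] = [-92.897, -88.155]. RSS = √0.717406 = 0.847.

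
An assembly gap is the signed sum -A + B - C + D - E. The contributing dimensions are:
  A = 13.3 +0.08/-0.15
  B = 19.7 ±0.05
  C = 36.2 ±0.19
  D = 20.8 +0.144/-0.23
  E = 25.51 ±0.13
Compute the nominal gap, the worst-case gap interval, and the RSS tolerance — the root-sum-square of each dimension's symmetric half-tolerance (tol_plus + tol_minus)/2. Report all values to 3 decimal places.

Stack each dimension's contribution:
  -A: nom -13.300 → Σnom=-13.300; wc +0.150/-0.080 → slack +0.150/-0.080; half-tol=0.115, Σhalf²=0.013225
  +B: nom +19.700 → Σnom=6.400; wc +0.050/-0.050 → slack +0.200/-0.130; half-tol=0.050, Σhalf²=0.015725
  -C: nom -36.200 → Σnom=-29.800; wc +0.190/-0.190 → slack +0.390/-0.320; half-tol=0.190, Σhalf²=0.051825
  +D: nom +20.800 → Σnom=-9.000; wc +0.144/-0.230 → slack +0.534/-0.550; half-tol=0.187, Σhalf²=0.086794
  -E: nom -25.510 → Σnom=-34.510; wc +0.130/-0.130 → slack +0.664/-0.680; half-tol=0.130, Σhalf²=0.103694
Nominal = -34.510. Worst-case = [-34.510 - 0.680, -34.510 + 0.664] = [-35.190, -33.846]. RSS = √0.103694 = 0.322.

nominal=-34.510 wc=[-35.190,-33.846] rss=0.322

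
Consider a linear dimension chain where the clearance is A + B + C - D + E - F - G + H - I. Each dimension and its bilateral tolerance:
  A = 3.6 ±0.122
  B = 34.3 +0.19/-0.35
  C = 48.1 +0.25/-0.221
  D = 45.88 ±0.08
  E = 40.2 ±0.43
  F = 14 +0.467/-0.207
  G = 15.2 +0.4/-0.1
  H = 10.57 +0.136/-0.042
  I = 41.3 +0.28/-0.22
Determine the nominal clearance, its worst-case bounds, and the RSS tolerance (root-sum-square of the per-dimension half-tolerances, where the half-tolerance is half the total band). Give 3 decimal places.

nominal=20.390 wc=[17.998,22.125] rss=0.762

Stack each dimension's contribution:
  +A: nom +3.600 → Σnom=3.600; wc +0.122/-0.122 → slack +0.122/-0.122; half-tol=0.122, Σhalf²=0.014884
  +B: nom +34.300 → Σnom=37.900; wc +0.190/-0.350 → slack +0.312/-0.472; half-tol=0.270, Σhalf²=0.087784
  +C: nom +48.100 → Σnom=86.000; wc +0.250/-0.221 → slack +0.562/-0.693; half-tol=0.235, Σhalf²=0.143244
  -D: nom -45.880 → Σnom=40.120; wc +0.080/-0.080 → slack +0.642/-0.773; half-tol=0.080, Σhalf²=0.149644
  +E: nom +40.200 → Σnom=80.320; wc +0.430/-0.430 → slack +1.072/-1.203; half-tol=0.430, Σhalf²=0.334544
  -F: nom -14.000 → Σnom=66.320; wc +0.207/-0.467 → slack +1.279/-1.670; half-tol=0.337, Σhalf²=0.448113
  -G: nom -15.200 → Σnom=51.120; wc +0.100/-0.400 → slack +1.379/-2.070; half-tol=0.250, Σhalf²=0.510613
  +H: nom +10.570 → Σnom=61.690; wc +0.136/-0.042 → slack +1.515/-2.112; half-tol=0.089, Σhalf²=0.518534
  -I: nom -41.300 → Σnom=20.390; wc +0.220/-0.280 → slack +1.735/-2.392; half-tol=0.250, Σhalf²=0.581034
Nominal = 20.390. Worst-case = [20.390 - 2.392, 20.390 + 1.735] = [17.998, 22.125]. RSS = √0.581034 = 0.762.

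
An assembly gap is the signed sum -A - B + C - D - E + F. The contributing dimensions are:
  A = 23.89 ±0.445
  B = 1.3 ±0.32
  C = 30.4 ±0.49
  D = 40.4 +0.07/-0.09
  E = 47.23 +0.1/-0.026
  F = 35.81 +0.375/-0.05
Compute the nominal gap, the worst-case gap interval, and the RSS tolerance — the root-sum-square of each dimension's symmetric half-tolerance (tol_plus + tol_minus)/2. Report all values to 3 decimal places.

Stack each dimension's contribution:
  -A: nom -23.890 → Σnom=-23.890; wc +0.445/-0.445 → slack +0.445/-0.445; half-tol=0.445, Σhalf²=0.198025
  -B: nom -1.300 → Σnom=-25.190; wc +0.320/-0.320 → slack +0.765/-0.765; half-tol=0.320, Σhalf²=0.300425
  +C: nom +30.400 → Σnom=5.210; wc +0.490/-0.490 → slack +1.255/-1.255; half-tol=0.490, Σhalf²=0.540525
  -D: nom -40.400 → Σnom=-35.190; wc +0.090/-0.070 → slack +1.345/-1.325; half-tol=0.080, Σhalf²=0.546925
  -E: nom -47.230 → Σnom=-82.420; wc +0.026/-0.100 → slack +1.371/-1.425; half-tol=0.063, Σhalf²=0.550894
  +F: nom +35.810 → Σnom=-46.610; wc +0.375/-0.050 → slack +1.746/-1.475; half-tol=0.212, Σhalf²=0.596050
Nominal = -46.610. Worst-case = [-46.610 - 1.475, -46.610 + 1.746] = [-48.085, -44.864]. RSS = √0.596050 = 0.772.

nominal=-46.610 wc=[-48.085,-44.864] rss=0.772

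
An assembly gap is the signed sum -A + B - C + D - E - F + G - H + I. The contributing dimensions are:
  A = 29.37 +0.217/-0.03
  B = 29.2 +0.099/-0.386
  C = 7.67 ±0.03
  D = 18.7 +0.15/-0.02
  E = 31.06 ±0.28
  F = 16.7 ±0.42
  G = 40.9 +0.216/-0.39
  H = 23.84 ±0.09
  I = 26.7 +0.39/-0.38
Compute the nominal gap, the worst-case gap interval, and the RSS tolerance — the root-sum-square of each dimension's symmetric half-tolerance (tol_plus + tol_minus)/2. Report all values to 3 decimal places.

Stack each dimension's contribution:
  -A: nom -29.370 → Σnom=-29.370; wc +0.030/-0.217 → slack +0.030/-0.217; half-tol=0.123, Σhalf²=0.015252
  +B: nom +29.200 → Σnom=-0.170; wc +0.099/-0.386 → slack +0.129/-0.603; half-tol=0.242, Σhalf²=0.074058
  -C: nom -7.670 → Σnom=-7.840; wc +0.030/-0.030 → slack +0.159/-0.633; half-tol=0.030, Σhalf²=0.074958
  +D: nom +18.700 → Σnom=10.860; wc +0.150/-0.020 → slack +0.309/-0.653; half-tol=0.085, Σhalf²=0.082183
  -E: nom -31.060 → Σnom=-20.200; wc +0.280/-0.280 → slack +0.589/-0.933; half-tol=0.280, Σhalf²=0.160583
  -F: nom -16.700 → Σnom=-36.900; wc +0.420/-0.420 → slack +1.009/-1.353; half-tol=0.420, Σhalf²=0.336983
  +G: nom +40.900 → Σnom=4.000; wc +0.216/-0.390 → slack +1.225/-1.743; half-tol=0.303, Σhalf²=0.428793
  -H: nom -23.840 → Σnom=-19.840; wc +0.090/-0.090 → slack +1.315/-1.833; half-tol=0.090, Σhalf²=0.436893
  +I: nom +26.700 → Σnom=6.860; wc +0.390/-0.380 → slack +1.705/-2.213; half-tol=0.385, Σhalf²=0.585117
Nominal = 6.860. Worst-case = [6.860 - 2.213, 6.860 + 1.705] = [4.647, 8.565]. RSS = √0.585117 = 0.765.

nominal=6.860 wc=[4.647,8.565] rss=0.765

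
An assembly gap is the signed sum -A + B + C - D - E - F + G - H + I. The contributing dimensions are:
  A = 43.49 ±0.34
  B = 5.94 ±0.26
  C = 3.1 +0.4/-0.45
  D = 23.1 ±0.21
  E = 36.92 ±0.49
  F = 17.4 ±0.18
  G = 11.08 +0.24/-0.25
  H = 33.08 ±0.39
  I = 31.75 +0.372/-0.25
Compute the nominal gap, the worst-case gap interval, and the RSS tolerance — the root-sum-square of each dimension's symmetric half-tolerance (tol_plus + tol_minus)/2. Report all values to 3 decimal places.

Stack each dimension's contribution:
  -A: nom -43.490 → Σnom=-43.490; wc +0.340/-0.340 → slack +0.340/-0.340; half-tol=0.340, Σhalf²=0.115600
  +B: nom +5.940 → Σnom=-37.550; wc +0.260/-0.260 → slack +0.600/-0.600; half-tol=0.260, Σhalf²=0.183200
  +C: nom +3.100 → Σnom=-34.450; wc +0.400/-0.450 → slack +1.000/-1.050; half-tol=0.425, Σhalf²=0.363825
  -D: nom -23.100 → Σnom=-57.550; wc +0.210/-0.210 → slack +1.210/-1.260; half-tol=0.210, Σhalf²=0.407925
  -E: nom -36.920 → Σnom=-94.470; wc +0.490/-0.490 → slack +1.700/-1.750; half-tol=0.490, Σhalf²=0.648025
  -F: nom -17.400 → Σnom=-111.870; wc +0.180/-0.180 → slack +1.880/-1.930; half-tol=0.180, Σhalf²=0.680425
  +G: nom +11.080 → Σnom=-100.790; wc +0.240/-0.250 → slack +2.120/-2.180; half-tol=0.245, Σhalf²=0.740450
  -H: nom -33.080 → Σnom=-133.870; wc +0.390/-0.390 → slack +2.510/-2.570; half-tol=0.390, Σhalf²=0.892550
  +I: nom +31.750 → Σnom=-102.120; wc +0.372/-0.250 → slack +2.882/-2.820; half-tol=0.311, Σhalf²=0.989271
Nominal = -102.120. Worst-case = [-102.120 - 2.820, -102.120 + 2.882] = [-104.940, -99.238]. RSS = √0.989271 = 0.995.

nominal=-102.120 wc=[-104.940,-99.238] rss=0.995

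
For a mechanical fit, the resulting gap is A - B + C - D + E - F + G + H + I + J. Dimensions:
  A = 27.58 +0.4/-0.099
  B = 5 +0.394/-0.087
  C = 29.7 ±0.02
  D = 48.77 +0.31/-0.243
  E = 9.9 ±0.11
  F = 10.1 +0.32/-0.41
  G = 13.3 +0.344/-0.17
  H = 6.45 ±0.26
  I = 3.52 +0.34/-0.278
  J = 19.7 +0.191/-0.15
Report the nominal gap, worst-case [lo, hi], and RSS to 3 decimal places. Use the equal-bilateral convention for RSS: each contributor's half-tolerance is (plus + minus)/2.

Stack each dimension's contribution:
  +A: nom +27.580 → Σnom=27.580; wc +0.400/-0.099 → slack +0.400/-0.099; half-tol=0.249, Σhalf²=0.062250
  -B: nom -5.000 → Σnom=22.580; wc +0.087/-0.394 → slack +0.487/-0.493; half-tol=0.240, Σhalf²=0.120090
  +C: nom +29.700 → Σnom=52.280; wc +0.020/-0.020 → slack +0.507/-0.513; half-tol=0.020, Σhalf²=0.120490
  -D: nom -48.770 → Σnom=3.510; wc +0.243/-0.310 → slack +0.750/-0.823; half-tol=0.276, Σhalf²=0.196943
  +E: nom +9.900 → Σnom=13.410; wc +0.110/-0.110 → slack +0.860/-0.933; half-tol=0.110, Σhalf²=0.209043
  -F: nom -10.100 → Σnom=3.310; wc +0.410/-0.320 → slack +1.270/-1.253; half-tol=0.365, Σhalf²=0.342268
  +G: nom +13.300 → Σnom=16.610; wc +0.344/-0.170 → slack +1.614/-1.423; half-tol=0.257, Σhalf²=0.408317
  +H: nom +6.450 → Σnom=23.060; wc +0.260/-0.260 → slack +1.874/-1.683; half-tol=0.260, Σhalf²=0.475917
  +I: nom +3.520 → Σnom=26.580; wc +0.340/-0.278 → slack +2.214/-1.961; half-tol=0.309, Σhalf²=0.571398
  +J: nom +19.700 → Σnom=46.280; wc +0.191/-0.150 → slack +2.405/-2.111; half-tol=0.170, Σhalf²=0.600468
Nominal = 46.280. Worst-case = [46.280 - 2.111, 46.280 + 2.405] = [44.169, 48.685]. RSS = √0.600468 = 0.775.

nominal=46.280 wc=[44.169,48.685] rss=0.775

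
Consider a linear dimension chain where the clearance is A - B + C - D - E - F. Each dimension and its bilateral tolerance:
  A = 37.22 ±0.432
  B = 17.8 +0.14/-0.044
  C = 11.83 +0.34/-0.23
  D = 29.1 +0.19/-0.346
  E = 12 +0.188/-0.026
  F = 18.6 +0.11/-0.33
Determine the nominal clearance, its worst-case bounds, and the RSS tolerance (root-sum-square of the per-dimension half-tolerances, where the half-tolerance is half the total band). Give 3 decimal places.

nominal=-28.450 wc=[-29.740,-26.932] rss=0.639

Stack each dimension's contribution:
  +A: nom +37.220 → Σnom=37.220; wc +0.432/-0.432 → slack +0.432/-0.432; half-tol=0.432, Σhalf²=0.186624
  -B: nom -17.800 → Σnom=19.420; wc +0.044/-0.140 → slack +0.476/-0.572; half-tol=0.092, Σhalf²=0.195088
  +C: nom +11.830 → Σnom=31.250; wc +0.340/-0.230 → slack +0.816/-0.802; half-tol=0.285, Σhalf²=0.276313
  -D: nom -29.100 → Σnom=2.150; wc +0.346/-0.190 → slack +1.162/-0.992; half-tol=0.268, Σhalf²=0.348137
  -E: nom -12.000 → Σnom=-9.850; wc +0.026/-0.188 → slack +1.188/-1.180; half-tol=0.107, Σhalf²=0.359586
  -F: nom -18.600 → Σnom=-28.450; wc +0.330/-0.110 → slack +1.518/-1.290; half-tol=0.220, Σhalf²=0.407986
Nominal = -28.450. Worst-case = [-28.450 - 1.290, -28.450 + 1.518] = [-29.740, -26.932]. RSS = √0.407986 = 0.639.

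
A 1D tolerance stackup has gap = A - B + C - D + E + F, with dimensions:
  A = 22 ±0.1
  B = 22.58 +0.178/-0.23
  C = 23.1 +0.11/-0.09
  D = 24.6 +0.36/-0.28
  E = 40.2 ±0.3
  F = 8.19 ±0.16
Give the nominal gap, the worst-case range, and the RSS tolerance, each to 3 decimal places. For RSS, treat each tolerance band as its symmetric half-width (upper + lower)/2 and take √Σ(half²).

nominal=46.310 wc=[45.122,47.490] rss=0.529

Stack each dimension's contribution:
  +A: nom +22.000 → Σnom=22.000; wc +0.100/-0.100 → slack +0.100/-0.100; half-tol=0.100, Σhalf²=0.010000
  -B: nom -22.580 → Σnom=-0.580; wc +0.230/-0.178 → slack +0.330/-0.278; half-tol=0.204, Σhalf²=0.051616
  +C: nom +23.100 → Σnom=22.520; wc +0.110/-0.090 → slack +0.440/-0.368; half-tol=0.100, Σhalf²=0.061616
  -D: nom -24.600 → Σnom=-2.080; wc +0.280/-0.360 → slack +0.720/-0.728; half-tol=0.320, Σhalf²=0.164016
  +E: nom +40.200 → Σnom=38.120; wc +0.300/-0.300 → slack +1.020/-1.028; half-tol=0.300, Σhalf²=0.254016
  +F: nom +8.190 → Σnom=46.310; wc +0.160/-0.160 → slack +1.180/-1.188; half-tol=0.160, Σhalf²=0.279616
Nominal = 46.310. Worst-case = [46.310 - 1.188, 46.310 + 1.180] = [45.122, 47.490]. RSS = √0.279616 = 0.529.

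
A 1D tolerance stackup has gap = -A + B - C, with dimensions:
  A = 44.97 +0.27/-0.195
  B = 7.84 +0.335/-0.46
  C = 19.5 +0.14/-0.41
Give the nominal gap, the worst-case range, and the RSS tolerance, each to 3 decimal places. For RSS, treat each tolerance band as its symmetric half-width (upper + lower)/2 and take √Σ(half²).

Stack each dimension's contribution:
  -A: nom -44.970 → Σnom=-44.970; wc +0.195/-0.270 → slack +0.195/-0.270; half-tol=0.233, Σhalf²=0.054056
  +B: nom +7.840 → Σnom=-37.130; wc +0.335/-0.460 → slack +0.530/-0.730; half-tol=0.398, Σhalf²=0.212063
  -C: nom -19.500 → Σnom=-56.630; wc +0.410/-0.140 → slack +0.940/-0.870; half-tol=0.275, Σhalf²=0.287688
Nominal = -56.630. Worst-case = [-56.630 - 0.870, -56.630 + 0.940] = [-57.500, -55.690]. RSS = √0.287688 = 0.536.

nominal=-56.630 wc=[-57.500,-55.690] rss=0.536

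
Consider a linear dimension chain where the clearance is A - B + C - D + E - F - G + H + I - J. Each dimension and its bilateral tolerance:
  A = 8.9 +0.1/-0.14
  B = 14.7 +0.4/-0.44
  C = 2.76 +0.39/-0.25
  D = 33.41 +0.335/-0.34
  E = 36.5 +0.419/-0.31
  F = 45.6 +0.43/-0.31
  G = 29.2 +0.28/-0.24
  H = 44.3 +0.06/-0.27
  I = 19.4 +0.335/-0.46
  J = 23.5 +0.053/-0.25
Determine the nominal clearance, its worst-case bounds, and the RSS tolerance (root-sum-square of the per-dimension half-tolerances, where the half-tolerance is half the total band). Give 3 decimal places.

nominal=-34.550 wc=[-37.478,-31.666] rss=0.976

Stack each dimension's contribution:
  +A: nom +8.900 → Σnom=8.900; wc +0.100/-0.140 → slack +0.100/-0.140; half-tol=0.120, Σhalf²=0.014400
  -B: nom -14.700 → Σnom=-5.800; wc +0.440/-0.400 → slack +0.540/-0.540; half-tol=0.420, Σhalf²=0.190800
  +C: nom +2.760 → Σnom=-3.040; wc +0.390/-0.250 → slack +0.930/-0.790; half-tol=0.320, Σhalf²=0.293200
  -D: nom -33.410 → Σnom=-36.450; wc +0.340/-0.335 → slack +1.270/-1.125; half-tol=0.338, Σhalf²=0.407106
  +E: nom +36.500 → Σnom=0.050; wc +0.419/-0.310 → slack +1.689/-1.435; half-tol=0.364, Σhalf²=0.539967
  -F: nom -45.600 → Σnom=-45.550; wc +0.310/-0.430 → slack +1.999/-1.865; half-tol=0.370, Σhalf²=0.676867
  -G: nom -29.200 → Σnom=-74.750; wc +0.240/-0.280 → slack +2.239/-2.145; half-tol=0.260, Σhalf²=0.744467
  +H: nom +44.300 → Σnom=-30.450; wc +0.060/-0.270 → slack +2.299/-2.415; half-tol=0.165, Σhalf²=0.771692
  +I: nom +19.400 → Σnom=-11.050; wc +0.335/-0.460 → slack +2.634/-2.875; half-tol=0.398, Σhalf²=0.929698
  -J: nom -23.500 → Σnom=-34.550; wc +0.250/-0.053 → slack +2.884/-2.928; half-tol=0.151, Σhalf²=0.952650
Nominal = -34.550. Worst-case = [-34.550 - 2.928, -34.550 + 2.884] = [-37.478, -31.666]. RSS = √0.952650 = 0.976.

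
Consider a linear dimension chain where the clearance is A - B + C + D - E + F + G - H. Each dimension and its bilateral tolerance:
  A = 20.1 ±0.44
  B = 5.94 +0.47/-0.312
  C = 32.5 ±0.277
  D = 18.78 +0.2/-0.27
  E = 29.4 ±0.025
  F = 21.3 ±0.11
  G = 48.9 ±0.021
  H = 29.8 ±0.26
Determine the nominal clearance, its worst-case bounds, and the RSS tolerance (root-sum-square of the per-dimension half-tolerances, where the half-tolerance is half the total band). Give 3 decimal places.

nominal=76.440 wc=[74.567,78.085] rss=0.748

Stack each dimension's contribution:
  +A: nom +20.100 → Σnom=20.100; wc +0.440/-0.440 → slack +0.440/-0.440; half-tol=0.440, Σhalf²=0.193600
  -B: nom -5.940 → Σnom=14.160; wc +0.312/-0.470 → slack +0.752/-0.910; half-tol=0.391, Σhalf²=0.346481
  +C: nom +32.500 → Σnom=46.660; wc +0.277/-0.277 → slack +1.029/-1.187; half-tol=0.277, Σhalf²=0.423210
  +D: nom +18.780 → Σnom=65.440; wc +0.200/-0.270 → slack +1.229/-1.457; half-tol=0.235, Σhalf²=0.478435
  -E: nom -29.400 → Σnom=36.040; wc +0.025/-0.025 → slack +1.254/-1.482; half-tol=0.025, Σhalf²=0.479060
  +F: nom +21.300 → Σnom=57.340; wc +0.110/-0.110 → slack +1.364/-1.592; half-tol=0.110, Σhalf²=0.491160
  +G: nom +48.900 → Σnom=106.240; wc +0.021/-0.021 → slack +1.385/-1.613; half-tol=0.021, Σhalf²=0.491601
  -H: nom -29.800 → Σnom=76.440; wc +0.260/-0.260 → slack +1.645/-1.873; half-tol=0.260, Σhalf²=0.559201
Nominal = 76.440. Worst-case = [76.440 - 1.873, 76.440 + 1.645] = [74.567, 78.085]. RSS = √0.559201 = 0.748.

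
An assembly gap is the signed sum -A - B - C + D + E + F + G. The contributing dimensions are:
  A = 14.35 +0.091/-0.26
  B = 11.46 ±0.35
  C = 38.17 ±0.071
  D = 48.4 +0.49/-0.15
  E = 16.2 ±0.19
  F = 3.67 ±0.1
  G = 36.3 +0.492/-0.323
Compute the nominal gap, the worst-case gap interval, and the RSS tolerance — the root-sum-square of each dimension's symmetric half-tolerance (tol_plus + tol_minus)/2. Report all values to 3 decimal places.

Stack each dimension's contribution:
  -A: nom -14.350 → Σnom=-14.350; wc +0.260/-0.091 → slack +0.260/-0.091; half-tol=0.175, Σhalf²=0.030800
  -B: nom -11.460 → Σnom=-25.810; wc +0.350/-0.350 → slack +0.610/-0.441; half-tol=0.350, Σhalf²=0.153300
  -C: nom -38.170 → Σnom=-63.980; wc +0.071/-0.071 → slack +0.681/-0.512; half-tol=0.071, Σhalf²=0.158341
  +D: nom +48.400 → Σnom=-15.580; wc +0.490/-0.150 → slack +1.171/-0.662; half-tol=0.320, Σhalf²=0.260741
  +E: nom +16.200 → Σnom=0.620; wc +0.190/-0.190 → slack +1.361/-0.852; half-tol=0.190, Σhalf²=0.296841
  +F: nom +3.670 → Σnom=4.290; wc +0.100/-0.100 → slack +1.461/-0.952; half-tol=0.100, Σhalf²=0.306841
  +G: nom +36.300 → Σnom=40.590; wc +0.492/-0.323 → slack +1.953/-1.275; half-tol=0.407, Σhalf²=0.472897
Nominal = 40.590. Worst-case = [40.590 - 1.275, 40.590 + 1.953] = [39.315, 42.543]. RSS = √0.472897 = 0.688.

nominal=40.590 wc=[39.315,42.543] rss=0.688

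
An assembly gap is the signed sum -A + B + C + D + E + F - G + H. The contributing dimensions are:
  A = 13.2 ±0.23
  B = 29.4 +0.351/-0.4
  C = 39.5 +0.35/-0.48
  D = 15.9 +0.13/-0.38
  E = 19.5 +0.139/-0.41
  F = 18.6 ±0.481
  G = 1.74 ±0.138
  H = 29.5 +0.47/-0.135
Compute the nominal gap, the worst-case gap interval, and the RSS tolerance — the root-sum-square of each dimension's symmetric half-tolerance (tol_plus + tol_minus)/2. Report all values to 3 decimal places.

nominal=137.460 wc=[134.806,139.749] rss=0.921

Stack each dimension's contribution:
  -A: nom -13.200 → Σnom=-13.200; wc +0.230/-0.230 → slack +0.230/-0.230; half-tol=0.230, Σhalf²=0.052900
  +B: nom +29.400 → Σnom=16.200; wc +0.351/-0.400 → slack +0.581/-0.630; half-tol=0.376, Σhalf²=0.193900
  +C: nom +39.500 → Σnom=55.700; wc +0.350/-0.480 → slack +0.931/-1.110; half-tol=0.415, Σhalf²=0.366125
  +D: nom +15.900 → Σnom=71.600; wc +0.130/-0.380 → slack +1.061/-1.490; half-tol=0.255, Σhalf²=0.431150
  +E: nom +19.500 → Σnom=91.100; wc +0.139/-0.410 → slack +1.200/-1.900; half-tol=0.274, Σhalf²=0.506500
  +F: nom +18.600 → Σnom=109.700; wc +0.481/-0.481 → slack +1.681/-2.381; half-tol=0.481, Σhalf²=0.737861
  -G: nom -1.740 → Σnom=107.960; wc +0.138/-0.138 → slack +1.819/-2.519; half-tol=0.138, Σhalf²=0.756905
  +H: nom +29.500 → Σnom=137.460; wc +0.470/-0.135 → slack +2.289/-2.654; half-tol=0.302, Σhalf²=0.848412
Nominal = 137.460. Worst-case = [137.460 - 2.654, 137.460 + 2.289] = [134.806, 139.749]. RSS = √0.848412 = 0.921.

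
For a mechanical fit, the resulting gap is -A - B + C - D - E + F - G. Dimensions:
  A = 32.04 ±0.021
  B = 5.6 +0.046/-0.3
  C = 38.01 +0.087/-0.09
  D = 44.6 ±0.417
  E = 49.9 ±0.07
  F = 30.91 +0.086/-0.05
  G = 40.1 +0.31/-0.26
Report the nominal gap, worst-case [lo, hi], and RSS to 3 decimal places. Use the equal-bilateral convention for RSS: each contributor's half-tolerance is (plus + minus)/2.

Stack each dimension's contribution:
  -A: nom -32.040 → Σnom=-32.040; wc +0.021/-0.021 → slack +0.021/-0.021; half-tol=0.021, Σhalf²=0.000441
  -B: nom -5.600 → Σnom=-37.640; wc +0.300/-0.046 → slack +0.321/-0.067; half-tol=0.173, Σhalf²=0.030370
  +C: nom +38.010 → Σnom=0.370; wc +0.087/-0.090 → slack +0.408/-0.157; half-tol=0.088, Σhalf²=0.038202
  -D: nom -44.600 → Σnom=-44.230; wc +0.417/-0.417 → slack +0.825/-0.574; half-tol=0.417, Σhalf²=0.212091
  -E: nom -49.900 → Σnom=-94.130; wc +0.070/-0.070 → slack +0.895/-0.644; half-tol=0.070, Σhalf²=0.216991
  +F: nom +30.910 → Σnom=-63.220; wc +0.086/-0.050 → slack +0.981/-0.694; half-tol=0.068, Σhalf²=0.221615
  -G: nom -40.100 → Σnom=-103.320; wc +0.260/-0.310 → slack +1.241/-1.004; half-tol=0.285, Σhalf²=0.302840
Nominal = -103.320. Worst-case = [-103.320 - 1.004, -103.320 + 1.241] = [-104.324, -102.079]. RSS = √0.302840 = 0.550.

nominal=-103.320 wc=[-104.324,-102.079] rss=0.550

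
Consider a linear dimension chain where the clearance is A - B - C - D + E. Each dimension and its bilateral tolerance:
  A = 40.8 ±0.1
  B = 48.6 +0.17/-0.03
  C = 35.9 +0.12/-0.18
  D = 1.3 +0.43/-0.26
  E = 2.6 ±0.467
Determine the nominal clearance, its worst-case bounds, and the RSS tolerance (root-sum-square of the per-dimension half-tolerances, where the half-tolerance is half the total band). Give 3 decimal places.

nominal=-42.400 wc=[-43.687,-41.363] rss=0.616

Stack each dimension's contribution:
  +A: nom +40.800 → Σnom=40.800; wc +0.100/-0.100 → slack +0.100/-0.100; half-tol=0.100, Σhalf²=0.010000
  -B: nom -48.600 → Σnom=-7.800; wc +0.030/-0.170 → slack +0.130/-0.270; half-tol=0.100, Σhalf²=0.020000
  -C: nom -35.900 → Σnom=-43.700; wc +0.180/-0.120 → slack +0.310/-0.390; half-tol=0.150, Σhalf²=0.042500
  -D: nom -1.300 → Σnom=-45.000; wc +0.260/-0.430 → slack +0.570/-0.820; half-tol=0.345, Σhalf²=0.161525
  +E: nom +2.600 → Σnom=-42.400; wc +0.467/-0.467 → slack +1.037/-1.287; half-tol=0.467, Σhalf²=0.379614
Nominal = -42.400. Worst-case = [-42.400 - 1.287, -42.400 + 1.037] = [-43.687, -41.363]. RSS = √0.379614 = 0.616.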